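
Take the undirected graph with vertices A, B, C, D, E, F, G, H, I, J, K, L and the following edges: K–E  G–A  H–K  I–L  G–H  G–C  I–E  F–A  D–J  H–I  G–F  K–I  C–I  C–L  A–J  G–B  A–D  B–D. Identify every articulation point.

Removing G increases the component count from 1 to 2, so G is a cut vertex.
By contrast removing L leaves 1 component; it is not a cut vertex. No other vertex is a cut vertex either.

G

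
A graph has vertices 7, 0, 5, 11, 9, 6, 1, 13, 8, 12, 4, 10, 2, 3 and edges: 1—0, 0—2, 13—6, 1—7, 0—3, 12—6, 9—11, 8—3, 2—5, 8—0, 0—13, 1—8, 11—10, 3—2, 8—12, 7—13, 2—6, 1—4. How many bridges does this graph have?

4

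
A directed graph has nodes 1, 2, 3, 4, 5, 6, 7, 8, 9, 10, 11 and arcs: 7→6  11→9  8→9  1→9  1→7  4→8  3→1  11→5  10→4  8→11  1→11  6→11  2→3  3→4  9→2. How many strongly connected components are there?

3

{1, 2, 3, 4, 6, 7, 8, 9, 11} are all mutually reachable — one SCC of size 9.
{10} is an SCC by itself.
{5} is an SCC by itself.
That gives 3 strongly connected components.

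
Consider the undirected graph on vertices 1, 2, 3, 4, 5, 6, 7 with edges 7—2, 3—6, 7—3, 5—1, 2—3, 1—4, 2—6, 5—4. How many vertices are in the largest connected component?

4

Starting from 1 we can reach 1, 4, 5. That is one component of size 3.
Starting from 2 we can reach 2, 3, 6, 7. That is one component of size 4.
The largest has 4 vertices.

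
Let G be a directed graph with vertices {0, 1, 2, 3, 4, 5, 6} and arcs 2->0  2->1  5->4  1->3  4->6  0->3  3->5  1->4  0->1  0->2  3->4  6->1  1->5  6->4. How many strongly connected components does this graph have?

2

{1, 3, 4, 5, 6} are all mutually reachable — one SCC of size 5.
{0, 2} are all mutually reachable — one SCC of size 2.
That gives 2 strongly connected components.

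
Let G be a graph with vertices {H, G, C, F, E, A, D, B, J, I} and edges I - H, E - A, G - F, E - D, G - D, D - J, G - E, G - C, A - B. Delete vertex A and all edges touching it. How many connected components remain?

3

With A gone, the remaining components are: {B}; {H, I}; {C, D, E, F, G, J}.
That is 3 components.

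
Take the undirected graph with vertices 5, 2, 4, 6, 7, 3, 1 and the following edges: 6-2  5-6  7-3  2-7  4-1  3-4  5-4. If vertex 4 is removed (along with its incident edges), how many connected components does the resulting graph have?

2

With 4 gone, the remaining components are: {1}; {2, 3, 5, 6, 7}.
That is 2 components.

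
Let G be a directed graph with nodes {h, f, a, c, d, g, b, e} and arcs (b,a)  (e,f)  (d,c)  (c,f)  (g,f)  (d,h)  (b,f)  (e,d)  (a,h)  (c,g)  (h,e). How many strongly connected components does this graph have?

6

{d, e, h} are all mutually reachable — one SCC of size 3.
{a} is an SCC by itself.
{b} is an SCC by itself.
{c} is an SCC by itself.
{f} is an SCC by itself.
(and 1 more singleton SCC)
That gives 6 strongly connected components.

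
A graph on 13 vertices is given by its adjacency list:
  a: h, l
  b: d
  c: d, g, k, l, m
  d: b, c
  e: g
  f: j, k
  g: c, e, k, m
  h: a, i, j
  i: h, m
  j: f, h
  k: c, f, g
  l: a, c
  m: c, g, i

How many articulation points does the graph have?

Removing c increases the component count from 1 to 2, so c is a cut vertex.
Removing d increases the component count from 1 to 2, so d is a cut vertex.
Removing g increases the component count from 1 to 2, so g is a cut vertex.
By contrast removing k leaves 1 component; it is not a cut vertex. No other vertex is a cut vertex either.

3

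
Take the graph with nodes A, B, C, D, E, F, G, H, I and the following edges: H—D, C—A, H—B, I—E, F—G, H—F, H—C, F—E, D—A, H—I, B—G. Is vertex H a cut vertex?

Yes

Deleting H raises the number of components from 1 to 2, so H is a cut vertex.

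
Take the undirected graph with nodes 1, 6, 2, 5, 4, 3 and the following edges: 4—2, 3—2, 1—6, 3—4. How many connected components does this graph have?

5 is isolated — a component by itself.
Starting from 1 we can reach 1, 6. That is one component of size 2.
Starting from 2 we can reach 2, 3, 4. That is one component of size 3.
Total: 3 components.

3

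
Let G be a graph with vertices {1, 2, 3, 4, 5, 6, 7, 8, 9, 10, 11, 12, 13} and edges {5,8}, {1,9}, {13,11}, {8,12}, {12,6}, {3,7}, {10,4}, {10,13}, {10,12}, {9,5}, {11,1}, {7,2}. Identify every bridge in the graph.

10-4, 12-6, 2-7, 3-7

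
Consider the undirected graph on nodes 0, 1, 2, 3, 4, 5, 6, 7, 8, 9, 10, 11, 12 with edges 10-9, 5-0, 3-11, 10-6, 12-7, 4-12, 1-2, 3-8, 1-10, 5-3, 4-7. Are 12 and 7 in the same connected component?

From 12 we can reach 4, 7, 12, which includes 7.

Yes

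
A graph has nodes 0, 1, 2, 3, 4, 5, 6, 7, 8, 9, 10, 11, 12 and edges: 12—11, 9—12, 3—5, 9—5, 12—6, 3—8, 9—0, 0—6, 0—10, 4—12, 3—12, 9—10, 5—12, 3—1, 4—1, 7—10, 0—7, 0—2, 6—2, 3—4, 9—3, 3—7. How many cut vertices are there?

2

Removing 3 increases the component count from 1 to 2, so 3 is a cut vertex.
Removing 12 increases the component count from 1 to 2, so 12 is a cut vertex.
By contrast removing 10 leaves 1 component; it is not a cut vertex. No other vertex is a cut vertex either.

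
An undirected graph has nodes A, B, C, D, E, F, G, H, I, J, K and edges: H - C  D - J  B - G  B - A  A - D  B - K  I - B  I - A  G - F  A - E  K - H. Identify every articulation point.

A, B, D, G, H, K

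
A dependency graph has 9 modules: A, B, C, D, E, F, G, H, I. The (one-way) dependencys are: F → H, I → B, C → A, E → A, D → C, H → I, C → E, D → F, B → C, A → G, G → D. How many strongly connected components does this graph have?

{A, B, C, D, E, F, G, H, I} are all mutually reachable — one SCC of size 9.
That gives 1 strongly connected component.

1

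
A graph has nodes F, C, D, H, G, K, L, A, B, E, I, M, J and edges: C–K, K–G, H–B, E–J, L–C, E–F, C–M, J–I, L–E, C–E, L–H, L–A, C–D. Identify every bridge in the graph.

A-L, B-H, C-D, C-K, C-M, E-F, E-J, G-K, H-L, I-J

The edges on the cycle L-C-E-L are not bridges since each lies on that cycle.
But removing C–D disconnects C from D; removing I–J disconnects I from J; removing C–M disconnects C from M; removing E–J disconnects E from J — these are bridges.
In total 10 edges are bridges.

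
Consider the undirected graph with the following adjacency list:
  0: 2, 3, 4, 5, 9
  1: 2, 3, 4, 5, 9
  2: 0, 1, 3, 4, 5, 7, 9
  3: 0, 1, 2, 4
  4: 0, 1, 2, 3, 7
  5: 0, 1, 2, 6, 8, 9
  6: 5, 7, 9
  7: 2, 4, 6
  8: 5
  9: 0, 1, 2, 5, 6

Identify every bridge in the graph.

5-8

The edges on the cycle 5-1-3-0-2-5 are not bridges since each lies on that cycle.
But removing 8-5 disconnects 8 from 5 — this is a bridge.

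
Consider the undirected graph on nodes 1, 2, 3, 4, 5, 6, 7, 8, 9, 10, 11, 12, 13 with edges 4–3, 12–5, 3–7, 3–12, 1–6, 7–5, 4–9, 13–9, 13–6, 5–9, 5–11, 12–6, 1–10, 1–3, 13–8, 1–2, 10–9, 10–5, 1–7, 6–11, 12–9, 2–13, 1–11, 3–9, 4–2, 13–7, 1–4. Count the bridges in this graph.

1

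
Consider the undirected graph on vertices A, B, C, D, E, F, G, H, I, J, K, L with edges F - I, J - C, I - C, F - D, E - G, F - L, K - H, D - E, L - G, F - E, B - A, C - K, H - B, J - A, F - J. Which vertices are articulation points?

F

Removing F increases the component count from 1 to 2, so F is a cut vertex.
By contrast removing G leaves 1 component; it is not a cut vertex. No other vertex is a cut vertex either.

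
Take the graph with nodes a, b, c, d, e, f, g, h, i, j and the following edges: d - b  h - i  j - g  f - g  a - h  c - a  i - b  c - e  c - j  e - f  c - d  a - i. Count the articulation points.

1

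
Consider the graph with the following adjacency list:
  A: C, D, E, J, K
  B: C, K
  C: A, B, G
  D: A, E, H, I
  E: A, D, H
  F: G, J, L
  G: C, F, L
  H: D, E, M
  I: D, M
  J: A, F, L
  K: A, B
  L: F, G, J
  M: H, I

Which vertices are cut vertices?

Removing A increases the component count from 1 to 2, so A is a cut vertex.
By contrast removing H leaves 1 component; it is not a cut vertex. No other vertex is a cut vertex either.

A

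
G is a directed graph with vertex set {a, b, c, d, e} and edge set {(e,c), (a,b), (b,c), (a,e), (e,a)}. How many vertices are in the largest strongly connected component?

2

{a, e} are all mutually reachable — one SCC of size 2.
{b} is an SCC by itself.
{c} is an SCC by itself.
{d} is an SCC by itself.
The largest has 2 vertices.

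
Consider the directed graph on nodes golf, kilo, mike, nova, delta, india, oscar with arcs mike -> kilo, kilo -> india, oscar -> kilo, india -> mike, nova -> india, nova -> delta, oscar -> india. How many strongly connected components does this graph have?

5

{kilo, mike, india} are all mutually reachable — one SCC of size 3.
{nova} is an SCC by itself.
{golf} is an SCC by itself.
{oscar} is an SCC by itself.
{delta} is an SCC by itself.
That gives 5 strongly connected components.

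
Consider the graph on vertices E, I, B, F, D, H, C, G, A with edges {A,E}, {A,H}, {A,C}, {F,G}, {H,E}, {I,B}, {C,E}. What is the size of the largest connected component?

4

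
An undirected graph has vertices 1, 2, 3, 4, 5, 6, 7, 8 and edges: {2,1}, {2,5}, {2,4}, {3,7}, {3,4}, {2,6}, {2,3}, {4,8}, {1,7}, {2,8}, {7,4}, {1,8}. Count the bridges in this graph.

2

The edges on the cycle 2-1-8-2 are not bridges since each lies on that cycle.
But removing 6-2 disconnects 6 from 2; removing 5-2 disconnects 5 from 2 — these are bridges.
That makes 2 bridges.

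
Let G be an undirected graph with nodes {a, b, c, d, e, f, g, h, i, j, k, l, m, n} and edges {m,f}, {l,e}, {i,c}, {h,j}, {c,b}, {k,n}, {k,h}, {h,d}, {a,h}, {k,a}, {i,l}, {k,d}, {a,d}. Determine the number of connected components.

4

g is isolated — a component by itself.
Starting from f we can reach f, m. That is one component of size 2.
Starting from b we can reach b, c, e, i, l. That is one component of size 5.
Starting from a we can reach a, d, h, j, k, n. That is one component of size 6.
Total: 4 components.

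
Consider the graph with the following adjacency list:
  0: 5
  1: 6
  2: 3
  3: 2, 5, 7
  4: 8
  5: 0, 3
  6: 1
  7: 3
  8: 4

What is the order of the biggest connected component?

Starting from 4 we can reach 4, 8. That is one component of size 2.
Starting from 1 we can reach 1, 6. That is one component of size 2.
Starting from 0 we can reach 0, 2, 3, 5, 7. That is one component of size 5.
The largest has 5 vertices.

5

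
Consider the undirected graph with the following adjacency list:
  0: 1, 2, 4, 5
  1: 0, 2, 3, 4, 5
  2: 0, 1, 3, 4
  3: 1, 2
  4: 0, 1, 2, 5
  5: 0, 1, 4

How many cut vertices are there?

0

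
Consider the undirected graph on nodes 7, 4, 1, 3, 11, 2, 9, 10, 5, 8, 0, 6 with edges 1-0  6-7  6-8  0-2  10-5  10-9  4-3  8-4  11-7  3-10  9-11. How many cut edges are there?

3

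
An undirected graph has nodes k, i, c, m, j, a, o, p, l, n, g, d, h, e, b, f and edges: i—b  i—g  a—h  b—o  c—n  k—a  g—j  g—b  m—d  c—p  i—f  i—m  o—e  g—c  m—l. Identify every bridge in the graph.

The edges on the cycle i-g-b-i are not bridges since each lies on that cycle.
But removing i—m disconnects i from m; removing g—j disconnects g from j; removing k—a disconnects k from a; removing m—l disconnects m from l — these are bridges.
In total 12 edges are bridges.

a-h, a-k, b-o, c-g, c-n, c-p, d-m, e-o, f-i, g-j, i-m, l-m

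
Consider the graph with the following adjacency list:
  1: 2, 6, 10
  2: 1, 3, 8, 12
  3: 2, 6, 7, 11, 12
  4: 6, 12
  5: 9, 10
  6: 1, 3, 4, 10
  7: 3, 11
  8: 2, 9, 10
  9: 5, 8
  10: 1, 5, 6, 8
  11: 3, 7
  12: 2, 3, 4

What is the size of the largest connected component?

Starting from 1 we can reach 1, 2, 3, 4, 5, 6, 7, 8, 9, 10, 11, 12. That is one component of size 12.
The largest has 12 vertices.

12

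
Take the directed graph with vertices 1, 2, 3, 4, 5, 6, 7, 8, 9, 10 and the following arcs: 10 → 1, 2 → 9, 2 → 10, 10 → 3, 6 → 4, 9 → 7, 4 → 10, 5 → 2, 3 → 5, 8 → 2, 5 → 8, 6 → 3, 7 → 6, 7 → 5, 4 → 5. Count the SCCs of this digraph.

{2, 3, 4, 5, 6, 7, 8, 9, 10} are all mutually reachable — one SCC of size 9.
{1} is an SCC by itself.
That gives 2 strongly connected components.

2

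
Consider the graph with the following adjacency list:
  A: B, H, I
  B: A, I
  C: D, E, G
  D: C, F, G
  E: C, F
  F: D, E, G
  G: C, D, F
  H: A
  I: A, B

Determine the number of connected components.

Starting from A we can reach A, B, H, I. That is one component of size 4.
Starting from C we can reach C, D, E, F, G. That is one component of size 5.
Total: 2 components.

2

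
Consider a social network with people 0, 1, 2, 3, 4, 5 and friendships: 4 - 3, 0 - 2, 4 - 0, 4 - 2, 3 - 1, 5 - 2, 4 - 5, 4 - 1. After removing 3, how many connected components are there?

1

With 3 gone, the remaining components are: {0, 1, 2, 4, 5}.
That is 1 component.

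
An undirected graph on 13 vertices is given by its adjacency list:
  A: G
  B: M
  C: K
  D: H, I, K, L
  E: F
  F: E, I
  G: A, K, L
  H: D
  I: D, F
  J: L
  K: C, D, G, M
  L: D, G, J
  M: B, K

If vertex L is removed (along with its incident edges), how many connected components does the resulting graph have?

2

With L gone, the remaining components are: {J}; {A, B, C, D, E, F, G, H, I, K, M}.
That is 2 components.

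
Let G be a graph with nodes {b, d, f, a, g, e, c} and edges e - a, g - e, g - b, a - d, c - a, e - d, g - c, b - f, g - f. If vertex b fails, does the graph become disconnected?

No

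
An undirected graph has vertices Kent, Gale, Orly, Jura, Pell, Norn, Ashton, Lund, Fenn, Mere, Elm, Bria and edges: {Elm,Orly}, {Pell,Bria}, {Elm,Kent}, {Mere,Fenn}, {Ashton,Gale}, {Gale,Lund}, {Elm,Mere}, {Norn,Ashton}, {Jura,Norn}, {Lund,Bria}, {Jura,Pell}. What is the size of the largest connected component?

7

Starting from Elm we can reach Elm, Fenn, Kent, Mere, Orly. That is one component of size 5.
Starting from Bria we can reach Bria, Gale, Jura, Lund, Norn, Pell, Ashton. That is one component of size 7.
The largest has 7 vertices.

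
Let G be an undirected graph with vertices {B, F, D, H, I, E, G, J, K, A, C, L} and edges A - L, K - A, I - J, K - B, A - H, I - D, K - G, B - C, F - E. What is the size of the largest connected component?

7

Starting from E we can reach E, F. That is one component of size 2.
Starting from D we can reach D, I, J. That is one component of size 3.
Starting from A we can reach A, B, C, G, H, K, L. That is one component of size 7.
The largest has 7 vertices.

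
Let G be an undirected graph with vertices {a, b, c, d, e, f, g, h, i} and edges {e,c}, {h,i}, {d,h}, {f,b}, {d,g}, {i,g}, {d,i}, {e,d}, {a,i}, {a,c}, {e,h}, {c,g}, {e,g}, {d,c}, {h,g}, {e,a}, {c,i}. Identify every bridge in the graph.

b-f

The edges on the cycle e-d-i-h-e are not bridges since each lies on that cycle.
But removing b - f disconnects b from f — this is a bridge.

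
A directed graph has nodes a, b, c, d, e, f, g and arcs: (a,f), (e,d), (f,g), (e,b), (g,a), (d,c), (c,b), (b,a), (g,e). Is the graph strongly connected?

Yes

From d we can reach every vertex (a, b, c, d, e, f, g), and every vertex can reach d (a, b, c, d, e, f, g). So the whole graph is one strongly connected component.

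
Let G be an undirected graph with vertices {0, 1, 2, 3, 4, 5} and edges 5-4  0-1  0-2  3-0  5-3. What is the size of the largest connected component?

6

Starting from 0 we can reach 0, 1, 2, 3, 4, 5. That is one component of size 6.
The largest has 6 vertices.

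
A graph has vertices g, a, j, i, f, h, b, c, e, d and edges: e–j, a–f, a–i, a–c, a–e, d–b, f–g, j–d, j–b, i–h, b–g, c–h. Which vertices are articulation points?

Removing a increases the component count from 1 to 2, so a is a cut vertex.
By contrast removing g leaves 1 component; it is not a cut vertex. No other vertex is a cut vertex either.

a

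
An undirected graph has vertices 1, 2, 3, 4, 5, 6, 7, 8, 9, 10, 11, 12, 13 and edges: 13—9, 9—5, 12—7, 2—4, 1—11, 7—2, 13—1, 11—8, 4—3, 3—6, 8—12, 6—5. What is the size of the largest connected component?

10 is isolated — a component by itself.
Starting from 1 we can reach 1, 2, 3, 4, 5, 6, 7, 8, 9, 11, 12, 13. That is one component of size 12.
The largest has 12 vertices.

12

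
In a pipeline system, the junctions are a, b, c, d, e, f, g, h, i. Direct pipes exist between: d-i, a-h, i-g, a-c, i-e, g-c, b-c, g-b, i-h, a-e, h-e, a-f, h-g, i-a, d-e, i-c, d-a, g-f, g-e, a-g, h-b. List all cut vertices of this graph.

Removing h, for instance, still leaves 1 component. No single vertex removal increases the component count — the graph has no articulation points.

none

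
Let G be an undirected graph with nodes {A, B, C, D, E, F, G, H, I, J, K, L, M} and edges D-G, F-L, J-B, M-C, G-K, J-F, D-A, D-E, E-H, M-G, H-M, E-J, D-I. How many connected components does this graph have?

1

Starting from A we can reach A, B, C, D, E, F, G, H, I, J, K, L, M. That is one component of size 13.
Total: 1 component.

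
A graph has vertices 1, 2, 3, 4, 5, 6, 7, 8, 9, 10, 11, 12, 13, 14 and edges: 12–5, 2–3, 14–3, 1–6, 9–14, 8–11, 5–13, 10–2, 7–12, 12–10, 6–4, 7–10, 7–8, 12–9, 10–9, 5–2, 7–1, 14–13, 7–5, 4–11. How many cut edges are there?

0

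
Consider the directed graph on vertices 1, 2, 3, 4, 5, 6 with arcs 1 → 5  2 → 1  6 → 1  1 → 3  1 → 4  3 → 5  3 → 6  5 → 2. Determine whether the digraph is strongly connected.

No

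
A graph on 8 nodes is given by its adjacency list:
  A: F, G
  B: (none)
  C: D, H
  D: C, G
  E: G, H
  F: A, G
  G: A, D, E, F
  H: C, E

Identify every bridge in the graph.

none

The edges on the cycle G-F-A-G are not bridges since each lies on that cycle.
Every edge lies on some cycle, so there are no bridges.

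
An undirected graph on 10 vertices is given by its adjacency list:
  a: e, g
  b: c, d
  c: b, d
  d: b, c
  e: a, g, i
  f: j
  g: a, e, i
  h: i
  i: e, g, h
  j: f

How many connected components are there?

Starting from f we can reach f, j. That is one component of size 2.
Starting from b we can reach b, c, d. That is one component of size 3.
Starting from a we can reach a, e, g, h, i. That is one component of size 5.
Total: 3 components.

3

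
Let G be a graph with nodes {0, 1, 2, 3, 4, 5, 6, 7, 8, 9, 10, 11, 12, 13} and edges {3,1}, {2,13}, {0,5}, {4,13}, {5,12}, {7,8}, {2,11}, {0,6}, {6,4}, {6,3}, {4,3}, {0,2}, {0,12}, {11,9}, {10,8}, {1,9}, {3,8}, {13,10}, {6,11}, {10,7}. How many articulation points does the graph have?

1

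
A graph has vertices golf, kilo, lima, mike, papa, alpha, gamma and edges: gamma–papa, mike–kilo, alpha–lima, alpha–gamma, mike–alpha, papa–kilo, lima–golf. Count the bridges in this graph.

The edges on the cycle mike-alpha-gamma-papa-kilo-mike are not bridges since each lies on that cycle.
But removing lima–golf disconnects lima from golf; removing alpha–lima disconnects alpha from lima — these are bridges.
That makes 2 bridges.

2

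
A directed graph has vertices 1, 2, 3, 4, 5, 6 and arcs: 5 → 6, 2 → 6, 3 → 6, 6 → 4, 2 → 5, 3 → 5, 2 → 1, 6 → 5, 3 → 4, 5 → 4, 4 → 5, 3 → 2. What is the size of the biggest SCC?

3

{4, 5, 6} are all mutually reachable — one SCC of size 3.
{2} is an SCC by itself.
{1} is an SCC by itself.
{3} is an SCC by itself.
The largest has 3 vertices.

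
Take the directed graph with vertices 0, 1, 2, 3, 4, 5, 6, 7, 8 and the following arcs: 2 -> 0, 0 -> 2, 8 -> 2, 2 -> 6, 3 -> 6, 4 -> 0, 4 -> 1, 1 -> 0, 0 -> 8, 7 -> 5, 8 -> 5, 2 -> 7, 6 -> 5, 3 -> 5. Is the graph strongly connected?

There is no directed path from 0 to 4, so the graph is not strongly connected.

No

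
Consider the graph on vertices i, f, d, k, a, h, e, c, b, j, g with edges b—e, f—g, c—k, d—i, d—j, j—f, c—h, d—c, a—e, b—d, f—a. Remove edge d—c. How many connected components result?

Before removal there is 1 component.
d—c is a bridge — removing it separates d's side from c's side.
After removal: 2 components.

2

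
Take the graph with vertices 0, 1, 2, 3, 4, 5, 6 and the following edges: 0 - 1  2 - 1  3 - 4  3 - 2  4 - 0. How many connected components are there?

3

6 is isolated — a component by itself.
5 is isolated — a component by itself.
Starting from 0 we can reach 0, 1, 2, 3, 4. That is one component of size 5.
Total: 3 components.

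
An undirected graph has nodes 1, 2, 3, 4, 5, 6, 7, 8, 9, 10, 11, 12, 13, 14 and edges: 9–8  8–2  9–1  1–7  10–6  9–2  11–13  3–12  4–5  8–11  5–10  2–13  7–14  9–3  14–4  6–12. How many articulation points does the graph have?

Removing 9 increases the component count from 1 to 2, so 9 is a cut vertex.
By contrast removing 12 leaves 1 component; it is not a cut vertex. No other vertex is a cut vertex either.

1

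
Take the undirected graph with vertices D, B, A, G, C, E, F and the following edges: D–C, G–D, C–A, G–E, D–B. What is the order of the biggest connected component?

F is isolated — a component by itself.
Starting from A we can reach A, B, C, D, E, G. That is one component of size 6.
The largest has 6 vertices.

6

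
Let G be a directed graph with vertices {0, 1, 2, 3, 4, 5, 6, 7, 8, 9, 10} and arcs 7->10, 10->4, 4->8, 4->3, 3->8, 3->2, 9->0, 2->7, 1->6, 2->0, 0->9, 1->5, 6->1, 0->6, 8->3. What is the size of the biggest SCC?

{2, 3, 4, 7, 8, 10} are all mutually reachable — one SCC of size 6.
{0, 9} are all mutually reachable — one SCC of size 2.
{1, 6} are all mutually reachable — one SCC of size 2.
{5} is an SCC by itself.
The largest has 6 vertices.

6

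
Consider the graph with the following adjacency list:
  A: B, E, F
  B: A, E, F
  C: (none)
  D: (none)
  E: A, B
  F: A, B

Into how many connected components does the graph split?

C is isolated — a component by itself.
D is isolated — a component by itself.
Starting from A we can reach A, B, E, F. That is one component of size 4.
Total: 3 components.

3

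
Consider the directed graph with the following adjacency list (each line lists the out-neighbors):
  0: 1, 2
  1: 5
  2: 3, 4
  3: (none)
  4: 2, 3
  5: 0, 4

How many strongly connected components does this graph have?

{0, 1, 5} are all mutually reachable — one SCC of size 3.
{2, 4} are all mutually reachable — one SCC of size 2.
{3} is an SCC by itself.
That gives 3 strongly connected components.

3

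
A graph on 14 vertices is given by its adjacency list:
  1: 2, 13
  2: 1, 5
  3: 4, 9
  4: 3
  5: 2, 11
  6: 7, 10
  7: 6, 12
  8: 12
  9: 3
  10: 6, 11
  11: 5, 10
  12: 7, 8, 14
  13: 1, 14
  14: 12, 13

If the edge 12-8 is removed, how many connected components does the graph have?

Before removal there are 2 components.
12-8 is a bridge — removing it separates 12's side from 8's side.
After removal: 3 components.

3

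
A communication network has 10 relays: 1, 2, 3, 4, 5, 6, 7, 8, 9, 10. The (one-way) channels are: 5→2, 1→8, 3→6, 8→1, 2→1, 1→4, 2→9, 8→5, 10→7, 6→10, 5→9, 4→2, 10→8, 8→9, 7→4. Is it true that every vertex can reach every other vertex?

There is no directed path from 6 to 3, so the graph is not strongly connected.

No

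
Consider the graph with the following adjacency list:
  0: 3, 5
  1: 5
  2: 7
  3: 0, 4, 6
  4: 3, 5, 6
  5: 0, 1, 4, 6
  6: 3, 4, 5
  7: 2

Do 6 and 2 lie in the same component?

No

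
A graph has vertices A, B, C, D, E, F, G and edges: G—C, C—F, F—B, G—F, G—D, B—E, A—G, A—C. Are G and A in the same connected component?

Yes

From G we can reach A, B, C, D, E, F, G, which includes A.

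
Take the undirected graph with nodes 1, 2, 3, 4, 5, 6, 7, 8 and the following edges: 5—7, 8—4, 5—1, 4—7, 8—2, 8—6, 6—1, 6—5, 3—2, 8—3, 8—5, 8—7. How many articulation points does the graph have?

Removing 8 increases the component count from 1 to 2, so 8 is a cut vertex.
By contrast removing 1 leaves 1 component; it is not a cut vertex. No other vertex is a cut vertex either.

1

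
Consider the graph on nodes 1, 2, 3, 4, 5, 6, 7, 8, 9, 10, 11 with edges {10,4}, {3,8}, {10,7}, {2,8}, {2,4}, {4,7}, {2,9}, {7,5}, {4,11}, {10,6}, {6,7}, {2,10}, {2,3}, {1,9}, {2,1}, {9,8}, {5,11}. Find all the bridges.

none

The edges on the cycle 10-6-7-10 are not bridges since each lies on that cycle.
Every edge lies on some cycle, so there are no bridges.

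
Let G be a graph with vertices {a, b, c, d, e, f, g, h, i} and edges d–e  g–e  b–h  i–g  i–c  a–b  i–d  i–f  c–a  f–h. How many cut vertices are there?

1

Removing i increases the component count from 1 to 2, so i is a cut vertex.
By contrast removing e leaves 1 component; it is not a cut vertex. No other vertex is a cut vertex either.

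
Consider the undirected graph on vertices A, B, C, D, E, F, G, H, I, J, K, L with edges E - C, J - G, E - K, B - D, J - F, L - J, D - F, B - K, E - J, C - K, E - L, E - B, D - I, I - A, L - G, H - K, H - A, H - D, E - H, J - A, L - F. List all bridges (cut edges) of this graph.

The edges on the cycle E-H-D-F-L-E are not bridges since each lies on that cycle.
Every edge lies on some cycle, so there are no bridges.

none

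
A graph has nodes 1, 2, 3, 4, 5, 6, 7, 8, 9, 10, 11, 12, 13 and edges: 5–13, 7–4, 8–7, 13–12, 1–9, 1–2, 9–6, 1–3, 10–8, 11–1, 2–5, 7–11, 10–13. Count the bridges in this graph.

5

The edges on the cycle 10-8-7-11-1-2-5-13-10 are not bridges since each lies on that cycle.
But removing 9–6 disconnects 9 from 6; removing 12–13 disconnects 12 from 13; removing 9–1 disconnects 9 from 1; removing 4–7 disconnects 4 from 7 — these are bridges.
In total 5 edges are bridges.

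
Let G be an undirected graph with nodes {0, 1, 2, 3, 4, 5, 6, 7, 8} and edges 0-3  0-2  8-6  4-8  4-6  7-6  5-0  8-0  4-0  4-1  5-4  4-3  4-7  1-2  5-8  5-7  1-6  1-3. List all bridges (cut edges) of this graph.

none

The edges on the cycle 5-4-1-3-0-5 are not bridges since each lies on that cycle.
Every edge lies on some cycle, so there are no bridges.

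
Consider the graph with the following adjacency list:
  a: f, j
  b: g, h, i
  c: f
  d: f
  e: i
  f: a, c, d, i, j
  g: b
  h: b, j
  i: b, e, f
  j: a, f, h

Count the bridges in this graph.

The edges on the cycle f-j-h-b-i-f are not bridges since each lies on that cycle.
But removing f-d disconnects f from d; removing f-c disconnects f from c; removing b-g disconnects b from g; removing i-e disconnects i from e — these are bridges.
That makes 4 bridges.

4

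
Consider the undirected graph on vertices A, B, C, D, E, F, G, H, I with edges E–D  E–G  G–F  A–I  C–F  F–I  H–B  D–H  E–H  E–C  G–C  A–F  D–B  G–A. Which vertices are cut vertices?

E

Removing E increases the component count from 1 to 2, so E is a cut vertex.
By contrast removing H leaves 1 component; it is not a cut vertex. No other vertex is a cut vertex either.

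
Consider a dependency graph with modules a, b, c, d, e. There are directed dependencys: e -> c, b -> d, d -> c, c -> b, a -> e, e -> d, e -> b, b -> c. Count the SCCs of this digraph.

3

{b, c, d} are all mutually reachable — one SCC of size 3.
{a} is an SCC by itself.
{e} is an SCC by itself.
That gives 3 strongly connected components.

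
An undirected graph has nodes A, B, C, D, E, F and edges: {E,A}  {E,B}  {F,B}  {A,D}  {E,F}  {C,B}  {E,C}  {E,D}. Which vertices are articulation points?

E

Removing E increases the component count from 1 to 2, so E is a cut vertex.
By contrast removing A leaves 1 component; it is not a cut vertex. No other vertex is a cut vertex either.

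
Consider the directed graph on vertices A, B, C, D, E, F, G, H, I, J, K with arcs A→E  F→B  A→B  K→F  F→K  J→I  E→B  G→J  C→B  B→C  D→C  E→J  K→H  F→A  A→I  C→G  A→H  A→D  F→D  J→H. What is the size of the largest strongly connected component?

2

{B, C} are all mutually reachable — one SCC of size 2.
{F, K} are all mutually reachable — one SCC of size 2.
{J} is an SCC by itself.
{I} is an SCC by itself.
{A} is an SCC by itself.
(and 4 more singleton SCCs)
The largest has 2 vertices.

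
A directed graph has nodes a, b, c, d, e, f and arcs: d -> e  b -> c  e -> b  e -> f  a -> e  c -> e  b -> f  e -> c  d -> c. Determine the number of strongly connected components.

{b, c, e} are all mutually reachable — one SCC of size 3.
{d} is an SCC by itself.
{a} is an SCC by itself.
{f} is an SCC by itself.
That gives 4 strongly connected components.

4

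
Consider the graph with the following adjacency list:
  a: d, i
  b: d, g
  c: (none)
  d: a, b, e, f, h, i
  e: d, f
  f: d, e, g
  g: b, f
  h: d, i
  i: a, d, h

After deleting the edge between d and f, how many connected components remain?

d and f are still connected via d-e-f, so the component count stays at 2.

2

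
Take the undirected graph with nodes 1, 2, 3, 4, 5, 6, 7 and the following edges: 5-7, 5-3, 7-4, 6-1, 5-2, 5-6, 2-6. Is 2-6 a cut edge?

No

After removing 2-6, the path 2-5-6 still connects them, so the edge is not a bridge.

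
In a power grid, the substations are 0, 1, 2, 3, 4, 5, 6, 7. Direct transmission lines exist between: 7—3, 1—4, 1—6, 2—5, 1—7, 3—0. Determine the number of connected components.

Starting from 2 we can reach 2, 5. That is one component of size 2.
Starting from 0 we can reach 0, 1, 3, 4, 6, 7. That is one component of size 6.
Total: 2 components.

2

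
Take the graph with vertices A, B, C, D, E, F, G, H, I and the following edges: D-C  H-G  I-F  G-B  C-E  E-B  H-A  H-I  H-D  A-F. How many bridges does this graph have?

The edges on the cycle H-A-F-I-H are not bridges since each lies on that cycle.
Every edge lies on some cycle, so there are no bridges.

0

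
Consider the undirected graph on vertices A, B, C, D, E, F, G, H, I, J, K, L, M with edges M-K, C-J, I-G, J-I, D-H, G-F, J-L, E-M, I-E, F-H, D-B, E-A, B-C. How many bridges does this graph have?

The edges on the cycle D-B-C-J-I-G-F-H-D are not bridges since each lies on that cycle.
But removing E-A disconnects E from A; removing E-M disconnects E from M; removing M-K disconnects M from K; removing L-J disconnects L from J — these are bridges.
In total 5 edges are bridges.

5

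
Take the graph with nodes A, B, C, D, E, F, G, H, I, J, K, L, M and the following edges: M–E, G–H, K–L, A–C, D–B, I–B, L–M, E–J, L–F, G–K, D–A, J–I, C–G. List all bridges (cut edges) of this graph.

F-L, G-H

The edges on the cycle D-A-C-G-K-L-M-E-J-I-B-D are not bridges since each lies on that cycle.
But removing H–G disconnects H from G; removing F–L disconnects F from L — these are bridges.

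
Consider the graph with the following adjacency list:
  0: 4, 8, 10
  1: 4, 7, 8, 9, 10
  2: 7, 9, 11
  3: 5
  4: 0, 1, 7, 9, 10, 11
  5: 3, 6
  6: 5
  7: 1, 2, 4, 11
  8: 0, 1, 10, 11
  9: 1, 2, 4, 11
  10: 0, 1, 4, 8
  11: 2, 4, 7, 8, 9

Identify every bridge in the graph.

The edges on the cycle 9-4-0-8-11-9 are not bridges since each lies on that cycle.
But removing 5-6 disconnects 5 from 6; removing 3-5 disconnects 3 from 5 — these are bridges.

3-5, 5-6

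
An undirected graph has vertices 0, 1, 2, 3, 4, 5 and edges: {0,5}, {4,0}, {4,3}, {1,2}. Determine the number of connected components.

Starting from 1 we can reach 1, 2. That is one component of size 2.
Starting from 0 we can reach 0, 3, 4, 5. That is one component of size 4.
Total: 2 components.

2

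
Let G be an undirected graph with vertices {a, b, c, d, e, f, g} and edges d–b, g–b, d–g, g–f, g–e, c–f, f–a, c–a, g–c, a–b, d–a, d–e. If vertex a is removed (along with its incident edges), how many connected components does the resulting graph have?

1

With a gone, the remaining components are: {b, c, d, e, f, g}.
That is 1 component.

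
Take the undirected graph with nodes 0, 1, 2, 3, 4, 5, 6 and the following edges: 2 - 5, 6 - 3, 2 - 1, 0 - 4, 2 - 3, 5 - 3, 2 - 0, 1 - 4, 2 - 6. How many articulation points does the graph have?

Removing 2 increases the component count from 1 to 2, so 2 is a cut vertex.
By contrast removing 0 leaves 1 component; it is not a cut vertex. No other vertex is a cut vertex either.

1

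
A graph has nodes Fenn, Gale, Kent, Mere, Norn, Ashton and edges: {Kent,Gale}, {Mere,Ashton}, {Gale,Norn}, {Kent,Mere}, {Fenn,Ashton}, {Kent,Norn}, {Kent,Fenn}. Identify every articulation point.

Removing Kent increases the component count from 1 to 2, so Kent is a cut vertex.
By contrast removing Fenn leaves 1 component; it is not a cut vertex. No other vertex is a cut vertex either.

Kent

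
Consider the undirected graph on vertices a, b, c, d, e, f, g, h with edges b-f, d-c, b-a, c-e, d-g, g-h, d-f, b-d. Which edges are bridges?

a-b, c-d, c-e, d-g, g-h

The edges on the cycle b-d-f-b are not bridges since each lies on that cycle.
But removing d-c disconnects d from c; removing c-e disconnects c from e; removing g-h disconnects g from h; removing b-a disconnects b from a — these are bridges.
In total 5 edges are bridges.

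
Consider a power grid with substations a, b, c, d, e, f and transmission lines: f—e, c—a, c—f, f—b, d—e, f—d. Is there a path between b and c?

Yes

From b we can reach a, b, c, d, e, f, which includes c.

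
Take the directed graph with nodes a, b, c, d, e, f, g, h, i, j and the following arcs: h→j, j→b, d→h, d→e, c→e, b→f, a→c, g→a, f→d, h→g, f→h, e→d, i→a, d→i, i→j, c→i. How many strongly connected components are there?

{a, b, c, d, e, f, g, h, i, j} are all mutually reachable — one SCC of size 10.
That gives 1 strongly connected component.

1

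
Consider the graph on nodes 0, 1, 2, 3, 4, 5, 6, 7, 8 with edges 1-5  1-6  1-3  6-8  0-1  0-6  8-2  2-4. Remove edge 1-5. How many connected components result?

Before removal there are 2 components.
1-5 is a bridge — removing it separates 1's side from 5's side.
After removal: 3 components.

3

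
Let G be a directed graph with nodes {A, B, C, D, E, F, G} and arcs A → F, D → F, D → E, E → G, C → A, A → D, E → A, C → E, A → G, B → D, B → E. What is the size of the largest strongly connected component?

3

{A, D, E} are all mutually reachable — one SCC of size 3.
{B} is an SCC by itself.
{C} is an SCC by itself.
{G} is an SCC by itself.
{F} is an SCC by itself.
The largest has 3 vertices.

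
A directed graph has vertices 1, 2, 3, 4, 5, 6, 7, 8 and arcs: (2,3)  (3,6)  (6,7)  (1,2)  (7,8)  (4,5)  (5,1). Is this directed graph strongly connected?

No

There is no directed path from 6 to 4, so the graph is not strongly connected.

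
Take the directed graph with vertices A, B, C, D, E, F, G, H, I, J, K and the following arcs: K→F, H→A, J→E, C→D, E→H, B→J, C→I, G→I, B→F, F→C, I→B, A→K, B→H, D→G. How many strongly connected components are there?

{A, B, C, D, E, F, G, H, I, J, K} are all mutually reachable — one SCC of size 11.
That gives 1 strongly connected component.

1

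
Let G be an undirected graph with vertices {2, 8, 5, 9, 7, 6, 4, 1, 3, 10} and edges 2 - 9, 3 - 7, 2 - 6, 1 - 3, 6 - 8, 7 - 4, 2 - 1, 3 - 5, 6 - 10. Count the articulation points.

5

Removing 1 increases the component count from 1 to 2, so 1 is a cut vertex.
Removing 2 increases the component count from 1 to 3, so 2 is a cut vertex.
Removing 3 increases the component count from 1 to 3, so 3 is a cut vertex.
Likewise 6, 7 are cut vertices.
By contrast removing 5 leaves 1 component; it is not a cut vertex. No other vertex is a cut vertex either.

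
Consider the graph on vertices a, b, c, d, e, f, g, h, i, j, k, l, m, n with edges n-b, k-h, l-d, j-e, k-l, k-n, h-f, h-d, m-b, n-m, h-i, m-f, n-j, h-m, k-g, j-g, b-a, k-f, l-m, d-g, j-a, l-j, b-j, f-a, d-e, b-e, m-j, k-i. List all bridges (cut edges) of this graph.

The edges on the cycle k-h-i-k are not bridges since each lies on that cycle.
Every edge lies on some cycle, so there are no bridges.

none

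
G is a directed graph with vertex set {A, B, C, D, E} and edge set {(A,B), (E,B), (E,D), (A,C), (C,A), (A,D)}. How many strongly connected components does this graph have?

4

{A, C} are all mutually reachable — one SCC of size 2.
{E} is an SCC by itself.
{D} is an SCC by itself.
{B} is an SCC by itself.
That gives 4 strongly connected components.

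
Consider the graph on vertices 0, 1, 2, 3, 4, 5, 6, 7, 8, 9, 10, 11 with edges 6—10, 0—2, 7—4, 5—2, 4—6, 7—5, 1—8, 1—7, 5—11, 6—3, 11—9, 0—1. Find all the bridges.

1-8, 10-6, 11-5, 11-9, 3-6, 4-6, 4-7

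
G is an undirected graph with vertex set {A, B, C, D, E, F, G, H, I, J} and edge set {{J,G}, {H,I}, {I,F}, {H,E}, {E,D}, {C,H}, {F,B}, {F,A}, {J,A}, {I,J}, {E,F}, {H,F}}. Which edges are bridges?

The edges on the cycle H-I-J-A-F-H are not bridges since each lies on that cycle.
But removing E–D disconnects E from D; removing F–B disconnects F from B; removing H–C disconnects H from C; removing G–J disconnects G from J — these are bridges.

B-F, C-H, D-E, G-J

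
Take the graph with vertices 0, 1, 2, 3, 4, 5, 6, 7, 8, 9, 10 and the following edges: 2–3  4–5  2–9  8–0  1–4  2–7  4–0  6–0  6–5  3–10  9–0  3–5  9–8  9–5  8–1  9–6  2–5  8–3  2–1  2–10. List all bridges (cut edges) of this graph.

2-7

The edges on the cycle 2-9-8-1-2 are not bridges since each lies on that cycle.
But removing 2–7 disconnects 2 from 7 — this is a bridge.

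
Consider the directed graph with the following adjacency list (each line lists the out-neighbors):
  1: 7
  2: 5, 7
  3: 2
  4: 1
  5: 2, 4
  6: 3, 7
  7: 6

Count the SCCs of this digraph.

{1, 2, 3, 4, 5, 6, 7} are all mutually reachable — one SCC of size 7.
That gives 1 strongly connected component.

1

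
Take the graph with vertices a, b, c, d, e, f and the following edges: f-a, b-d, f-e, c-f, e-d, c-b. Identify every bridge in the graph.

The edges on the cycle c-f-e-d-b-c are not bridges since each lies on that cycle.
But removing f-a disconnects f from a — this is a bridge.

a-f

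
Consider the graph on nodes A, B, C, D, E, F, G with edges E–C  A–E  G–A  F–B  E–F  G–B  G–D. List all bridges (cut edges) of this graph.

The edges on the cycle G-A-E-F-B-G are not bridges since each lies on that cycle.
But removing E–C disconnects E from C; removing G–D disconnects G from D — these are bridges.

C-E, D-G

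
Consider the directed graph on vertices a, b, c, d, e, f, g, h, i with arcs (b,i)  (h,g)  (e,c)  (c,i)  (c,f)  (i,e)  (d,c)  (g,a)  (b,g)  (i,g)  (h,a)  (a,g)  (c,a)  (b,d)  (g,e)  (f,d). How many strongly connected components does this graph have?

3

{a, c, d, e, f, g, i} are all mutually reachable — one SCC of size 7.
{b} is an SCC by itself.
{h} is an SCC by itself.
That gives 3 strongly connected components.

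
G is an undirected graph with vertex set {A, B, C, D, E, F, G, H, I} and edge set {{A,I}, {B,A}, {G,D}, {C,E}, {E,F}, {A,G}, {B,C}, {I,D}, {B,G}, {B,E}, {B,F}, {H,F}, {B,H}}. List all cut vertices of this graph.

B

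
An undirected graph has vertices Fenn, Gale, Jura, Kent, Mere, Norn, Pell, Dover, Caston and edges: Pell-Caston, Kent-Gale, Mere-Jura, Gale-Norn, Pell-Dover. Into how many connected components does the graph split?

4

Fenn is isolated — a component by itself.
Starting from Jura we can reach Jura, Mere. That is one component of size 2.
Starting from Gale we can reach Gale, Kent, Norn. That is one component of size 3.
Starting from Pell we can reach Pell, Dover, Caston. That is one component of size 3.
Total: 4 components.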